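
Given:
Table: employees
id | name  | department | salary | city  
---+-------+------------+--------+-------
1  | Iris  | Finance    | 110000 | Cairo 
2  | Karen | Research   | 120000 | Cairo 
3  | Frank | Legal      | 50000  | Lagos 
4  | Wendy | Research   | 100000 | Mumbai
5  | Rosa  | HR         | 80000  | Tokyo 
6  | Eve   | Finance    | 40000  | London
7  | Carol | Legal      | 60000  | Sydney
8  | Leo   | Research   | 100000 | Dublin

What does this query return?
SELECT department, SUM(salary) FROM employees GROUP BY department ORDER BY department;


Summing salary within each department:
  Finance: 110000 + 40000 = 150000
  HR: 80000 = 80000
  Legal: 50000 + 60000 = 110000
  Research: 120000 + 100000 + 100000 = 320000


4 groups:
Finance, 150000
HR, 80000
Legal, 110000
Research, 320000


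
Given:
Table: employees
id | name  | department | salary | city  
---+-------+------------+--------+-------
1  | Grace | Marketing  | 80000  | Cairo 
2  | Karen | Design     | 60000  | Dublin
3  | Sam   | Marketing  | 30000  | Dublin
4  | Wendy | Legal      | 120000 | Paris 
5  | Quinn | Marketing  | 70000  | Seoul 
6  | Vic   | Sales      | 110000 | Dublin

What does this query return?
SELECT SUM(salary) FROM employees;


SUM(salary) = 80000 + 60000 + 30000 + 120000 + 70000 + 110000 = 470000

470000


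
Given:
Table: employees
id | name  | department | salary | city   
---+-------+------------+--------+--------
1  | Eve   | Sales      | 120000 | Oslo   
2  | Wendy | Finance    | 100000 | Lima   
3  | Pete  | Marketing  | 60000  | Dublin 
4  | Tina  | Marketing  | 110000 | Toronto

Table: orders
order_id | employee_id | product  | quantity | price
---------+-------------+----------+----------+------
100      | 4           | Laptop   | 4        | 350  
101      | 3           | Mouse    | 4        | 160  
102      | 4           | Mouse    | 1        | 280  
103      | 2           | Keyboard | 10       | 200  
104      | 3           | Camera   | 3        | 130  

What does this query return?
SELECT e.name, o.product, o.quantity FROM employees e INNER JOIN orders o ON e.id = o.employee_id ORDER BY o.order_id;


Joining employees.id = orders.employee_id:
  employee Tina (id=4) -> order Laptop
  employee Pete (id=3) -> order Mouse
  employee Tina (id=4) -> order Mouse
  employee Wendy (id=2) -> order Keyboard
  employee Pete (id=3) -> order Camera


5 rows:
Tina, Laptop, 4
Pete, Mouse, 4
Tina, Mouse, 1
Wendy, Keyboard, 10
Pete, Camera, 3


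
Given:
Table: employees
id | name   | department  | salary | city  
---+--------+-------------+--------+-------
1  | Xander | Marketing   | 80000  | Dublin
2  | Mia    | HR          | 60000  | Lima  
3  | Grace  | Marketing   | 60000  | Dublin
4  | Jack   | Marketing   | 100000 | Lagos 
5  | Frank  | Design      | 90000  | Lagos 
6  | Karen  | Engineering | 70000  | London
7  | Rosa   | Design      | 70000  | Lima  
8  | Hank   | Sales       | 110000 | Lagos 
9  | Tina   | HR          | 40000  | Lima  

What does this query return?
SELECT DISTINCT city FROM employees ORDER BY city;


All 'city' values (row order): Dublin, Lima, Dublin, Lagos, Lagos, London, Lima, Lagos, Lima
Removing duplicates leaves 4 unique value(s).

4 values:
Dublin
Lagos
Lima
London


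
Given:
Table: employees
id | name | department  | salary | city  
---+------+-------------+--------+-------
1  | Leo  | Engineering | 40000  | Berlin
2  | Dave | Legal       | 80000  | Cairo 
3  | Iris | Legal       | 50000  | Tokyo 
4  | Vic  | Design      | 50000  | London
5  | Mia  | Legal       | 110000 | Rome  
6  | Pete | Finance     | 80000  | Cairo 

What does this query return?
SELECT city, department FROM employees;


Projecting columns: city, department

6 rows:
Berlin, Engineering
Cairo, Legal
Tokyo, Legal
London, Design
Rome, Legal
Cairo, Finance


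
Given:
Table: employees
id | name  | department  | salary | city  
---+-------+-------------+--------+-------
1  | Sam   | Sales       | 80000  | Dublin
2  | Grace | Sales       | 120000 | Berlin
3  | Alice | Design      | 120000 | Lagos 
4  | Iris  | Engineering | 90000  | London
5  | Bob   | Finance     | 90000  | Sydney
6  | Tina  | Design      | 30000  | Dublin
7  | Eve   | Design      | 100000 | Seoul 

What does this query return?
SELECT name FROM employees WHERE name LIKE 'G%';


LIKE 'G%' matches names starting with 'G'
Matching: 1

1 rows:
Grace


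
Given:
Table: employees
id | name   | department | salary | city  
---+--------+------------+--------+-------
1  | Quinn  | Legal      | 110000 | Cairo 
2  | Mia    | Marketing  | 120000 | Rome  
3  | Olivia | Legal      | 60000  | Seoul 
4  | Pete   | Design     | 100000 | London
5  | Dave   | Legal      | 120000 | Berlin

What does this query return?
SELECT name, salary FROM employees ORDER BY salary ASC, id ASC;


Sorting by salary ASC, then id ASC for ties

5 rows:
Olivia, 60000
Pete, 100000
Quinn, 110000
Mia, 120000
Dave, 120000


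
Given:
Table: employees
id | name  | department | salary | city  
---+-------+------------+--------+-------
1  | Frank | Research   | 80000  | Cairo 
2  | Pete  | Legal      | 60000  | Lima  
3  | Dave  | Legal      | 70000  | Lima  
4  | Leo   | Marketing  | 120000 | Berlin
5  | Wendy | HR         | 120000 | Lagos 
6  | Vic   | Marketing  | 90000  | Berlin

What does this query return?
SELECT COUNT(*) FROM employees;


COUNT(*) counts all rows

6


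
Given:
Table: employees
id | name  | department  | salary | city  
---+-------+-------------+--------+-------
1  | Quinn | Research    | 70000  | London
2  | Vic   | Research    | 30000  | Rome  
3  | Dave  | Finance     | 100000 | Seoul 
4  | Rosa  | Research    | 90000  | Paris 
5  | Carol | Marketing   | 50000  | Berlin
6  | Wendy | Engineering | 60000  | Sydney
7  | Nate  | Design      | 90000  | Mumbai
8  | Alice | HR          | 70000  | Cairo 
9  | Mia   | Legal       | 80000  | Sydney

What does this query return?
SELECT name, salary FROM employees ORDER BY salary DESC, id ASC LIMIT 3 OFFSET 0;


Sort by salary DESC (id ASC tiebreak), then skip 0 and take 3
Rows 1 through 3

3 rows:
Dave, 100000
Rosa, 90000
Nate, 90000


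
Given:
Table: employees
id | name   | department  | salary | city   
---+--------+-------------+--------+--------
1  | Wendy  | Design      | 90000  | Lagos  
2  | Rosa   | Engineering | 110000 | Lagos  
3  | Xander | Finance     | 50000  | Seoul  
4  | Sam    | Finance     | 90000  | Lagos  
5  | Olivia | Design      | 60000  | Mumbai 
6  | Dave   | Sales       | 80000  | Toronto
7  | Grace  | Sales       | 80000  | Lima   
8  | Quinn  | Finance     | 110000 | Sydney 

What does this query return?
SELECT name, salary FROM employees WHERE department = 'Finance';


Filtering: department = 'Finance'
Matching rows: 3

3 rows:
Xander, 50000
Sam, 90000
Quinn, 110000


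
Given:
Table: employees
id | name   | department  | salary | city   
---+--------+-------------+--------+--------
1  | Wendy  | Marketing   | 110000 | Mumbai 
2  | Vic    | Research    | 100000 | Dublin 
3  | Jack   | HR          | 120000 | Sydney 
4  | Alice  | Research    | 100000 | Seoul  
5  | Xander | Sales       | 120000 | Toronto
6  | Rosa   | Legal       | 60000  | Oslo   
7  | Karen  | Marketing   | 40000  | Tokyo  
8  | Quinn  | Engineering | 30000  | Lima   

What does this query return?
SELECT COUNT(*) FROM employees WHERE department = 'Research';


Counting rows where department = 'Research'
  Vic -> MATCH
  Alice -> MATCH


2


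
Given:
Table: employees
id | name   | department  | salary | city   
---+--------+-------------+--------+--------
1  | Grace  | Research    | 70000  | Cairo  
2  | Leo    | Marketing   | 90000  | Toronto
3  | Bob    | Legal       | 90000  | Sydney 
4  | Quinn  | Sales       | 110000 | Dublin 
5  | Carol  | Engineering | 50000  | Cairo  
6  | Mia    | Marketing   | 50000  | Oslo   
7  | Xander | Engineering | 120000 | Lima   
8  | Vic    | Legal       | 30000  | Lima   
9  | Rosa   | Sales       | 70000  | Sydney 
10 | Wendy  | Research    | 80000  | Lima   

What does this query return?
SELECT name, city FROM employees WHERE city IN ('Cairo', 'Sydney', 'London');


Filtering: city IN ('Cairo', 'Sydney', 'London')
Matching: 4 rows

4 rows:
Grace, Cairo
Bob, Sydney
Carol, Cairo
Rosa, Sydney


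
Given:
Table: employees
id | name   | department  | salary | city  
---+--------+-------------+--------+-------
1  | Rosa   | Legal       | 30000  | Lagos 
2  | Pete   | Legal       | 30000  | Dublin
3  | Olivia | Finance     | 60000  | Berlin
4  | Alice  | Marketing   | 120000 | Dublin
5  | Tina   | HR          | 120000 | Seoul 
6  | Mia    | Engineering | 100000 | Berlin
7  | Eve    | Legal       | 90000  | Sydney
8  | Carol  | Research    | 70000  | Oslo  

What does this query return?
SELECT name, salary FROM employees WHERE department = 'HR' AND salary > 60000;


Filtering: department = 'HR' AND salary > 60000
Matching: 1 rows

1 rows:
Tina, 120000


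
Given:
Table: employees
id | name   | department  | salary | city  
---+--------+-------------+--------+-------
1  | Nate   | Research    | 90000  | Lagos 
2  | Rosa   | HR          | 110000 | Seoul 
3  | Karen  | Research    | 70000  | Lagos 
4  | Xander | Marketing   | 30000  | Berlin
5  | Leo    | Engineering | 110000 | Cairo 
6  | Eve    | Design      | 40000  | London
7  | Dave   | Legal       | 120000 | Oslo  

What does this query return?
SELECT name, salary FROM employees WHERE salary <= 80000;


Filtering: salary <= 80000
Matching: 3 rows

3 rows:
Karen, 70000
Xander, 30000
Eve, 40000


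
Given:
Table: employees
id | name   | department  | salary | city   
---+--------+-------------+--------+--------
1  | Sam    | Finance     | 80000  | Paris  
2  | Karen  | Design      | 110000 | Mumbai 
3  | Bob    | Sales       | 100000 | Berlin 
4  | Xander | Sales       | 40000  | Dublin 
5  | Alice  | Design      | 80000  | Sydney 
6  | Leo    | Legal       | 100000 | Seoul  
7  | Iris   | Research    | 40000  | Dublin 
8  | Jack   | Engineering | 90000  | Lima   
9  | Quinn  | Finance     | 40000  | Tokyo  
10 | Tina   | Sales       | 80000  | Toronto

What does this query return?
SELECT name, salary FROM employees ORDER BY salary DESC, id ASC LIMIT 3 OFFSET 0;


Sort by salary DESC (id ASC tiebreak), then skip 0 and take 3
Rows 1 through 3

3 rows:
Karen, 110000
Bob, 100000
Leo, 100000


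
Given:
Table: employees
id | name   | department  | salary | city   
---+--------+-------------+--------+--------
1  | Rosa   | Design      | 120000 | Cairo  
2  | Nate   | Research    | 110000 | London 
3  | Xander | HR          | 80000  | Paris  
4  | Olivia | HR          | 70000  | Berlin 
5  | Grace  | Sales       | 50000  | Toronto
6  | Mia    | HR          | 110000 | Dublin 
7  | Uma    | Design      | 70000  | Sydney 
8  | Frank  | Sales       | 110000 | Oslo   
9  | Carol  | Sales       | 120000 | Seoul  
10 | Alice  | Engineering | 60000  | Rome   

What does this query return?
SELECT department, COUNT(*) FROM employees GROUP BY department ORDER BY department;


Assigning each row to its department group:
  Rosa -> Design
  Nate -> Research
  Xander -> HR
  Olivia -> HR
  Grace -> Sales
  Mia -> HR
  Uma -> Design
  Frank -> Sales
  Carol -> Sales
  Alice -> Engineering


5 groups:
Design, 2
Engineering, 1
HR, 3
Research, 1
Sales, 3


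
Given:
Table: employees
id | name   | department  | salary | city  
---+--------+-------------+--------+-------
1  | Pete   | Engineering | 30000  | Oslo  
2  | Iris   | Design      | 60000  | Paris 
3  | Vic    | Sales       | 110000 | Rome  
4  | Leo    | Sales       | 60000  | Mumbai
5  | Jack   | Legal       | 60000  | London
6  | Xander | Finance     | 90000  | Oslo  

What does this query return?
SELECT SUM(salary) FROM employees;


SUM(salary) = 30000 + 60000 + 110000 + 60000 + 60000 + 90000 = 410000

410000


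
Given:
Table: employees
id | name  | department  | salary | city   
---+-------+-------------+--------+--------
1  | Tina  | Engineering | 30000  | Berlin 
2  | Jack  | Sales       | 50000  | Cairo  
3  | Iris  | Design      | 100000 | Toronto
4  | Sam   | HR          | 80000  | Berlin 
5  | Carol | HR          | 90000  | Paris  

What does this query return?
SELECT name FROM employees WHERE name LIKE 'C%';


LIKE 'C%' matches names starting with 'C'
Matching: 1

1 rows:
Carol


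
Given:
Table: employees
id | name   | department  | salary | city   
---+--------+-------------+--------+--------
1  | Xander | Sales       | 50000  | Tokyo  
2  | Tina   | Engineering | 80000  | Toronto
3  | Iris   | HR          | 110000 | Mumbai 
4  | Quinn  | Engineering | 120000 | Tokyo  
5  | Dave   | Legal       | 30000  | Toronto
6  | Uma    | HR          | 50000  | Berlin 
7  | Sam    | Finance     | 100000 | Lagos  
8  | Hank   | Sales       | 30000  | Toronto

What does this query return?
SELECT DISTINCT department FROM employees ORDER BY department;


All 'department' values (row order): Sales, Engineering, HR, Engineering, Legal, HR, Finance, Sales
Removing duplicates leaves 5 unique value(s).

5 values:
Engineering
Finance
HR
Legal
Sales


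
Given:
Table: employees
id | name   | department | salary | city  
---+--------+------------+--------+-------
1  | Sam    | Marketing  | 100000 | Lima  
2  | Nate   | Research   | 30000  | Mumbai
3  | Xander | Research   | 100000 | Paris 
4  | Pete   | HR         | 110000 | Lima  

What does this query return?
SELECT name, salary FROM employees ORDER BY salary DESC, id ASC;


Sorting by salary DESC, then id ASC for ties

4 rows:
Pete, 110000
Sam, 100000
Xander, 100000
Nate, 30000


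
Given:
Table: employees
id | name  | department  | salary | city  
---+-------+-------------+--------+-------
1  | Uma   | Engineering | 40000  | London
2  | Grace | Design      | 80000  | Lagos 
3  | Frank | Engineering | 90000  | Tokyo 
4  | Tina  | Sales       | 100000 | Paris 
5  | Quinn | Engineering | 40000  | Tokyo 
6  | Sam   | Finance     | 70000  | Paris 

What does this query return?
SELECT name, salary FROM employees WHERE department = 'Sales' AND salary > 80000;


Filtering: department = 'Sales' AND salary > 80000
Matching: 1 rows

1 rows:
Tina, 100000


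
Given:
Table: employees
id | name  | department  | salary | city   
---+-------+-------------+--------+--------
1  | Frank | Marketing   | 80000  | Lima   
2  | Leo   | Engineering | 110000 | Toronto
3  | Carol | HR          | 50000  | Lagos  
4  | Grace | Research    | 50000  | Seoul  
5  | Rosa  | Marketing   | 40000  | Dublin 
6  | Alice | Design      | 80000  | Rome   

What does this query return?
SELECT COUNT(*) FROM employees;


COUNT(*) counts all rows

6


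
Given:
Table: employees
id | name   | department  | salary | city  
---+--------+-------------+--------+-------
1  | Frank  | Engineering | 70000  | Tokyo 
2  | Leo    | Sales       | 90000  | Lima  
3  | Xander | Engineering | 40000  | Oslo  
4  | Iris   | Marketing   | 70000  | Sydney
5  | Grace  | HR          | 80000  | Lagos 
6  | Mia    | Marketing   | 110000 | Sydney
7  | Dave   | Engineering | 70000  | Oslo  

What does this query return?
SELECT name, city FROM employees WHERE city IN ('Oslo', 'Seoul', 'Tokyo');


Filtering: city IN ('Oslo', 'Seoul', 'Tokyo')
Matching: 3 rows

3 rows:
Frank, Tokyo
Xander, Oslo
Dave, Oslo


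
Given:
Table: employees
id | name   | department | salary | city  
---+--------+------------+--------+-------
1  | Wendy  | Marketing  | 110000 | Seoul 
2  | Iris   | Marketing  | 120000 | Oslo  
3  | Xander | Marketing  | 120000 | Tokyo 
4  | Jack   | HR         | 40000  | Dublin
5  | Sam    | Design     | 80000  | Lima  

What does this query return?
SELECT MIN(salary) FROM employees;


Salaries: 110000, 120000, 120000, 40000, 80000
MIN = 40000

40000


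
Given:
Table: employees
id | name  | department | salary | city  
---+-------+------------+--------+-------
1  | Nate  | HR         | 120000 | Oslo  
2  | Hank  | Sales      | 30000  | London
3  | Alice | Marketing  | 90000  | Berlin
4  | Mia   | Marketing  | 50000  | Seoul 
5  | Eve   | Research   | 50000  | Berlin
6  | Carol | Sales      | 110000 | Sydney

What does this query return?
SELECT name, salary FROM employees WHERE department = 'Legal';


Filtering: department = 'Legal'
Matching rows: 0

Empty result set (0 rows)


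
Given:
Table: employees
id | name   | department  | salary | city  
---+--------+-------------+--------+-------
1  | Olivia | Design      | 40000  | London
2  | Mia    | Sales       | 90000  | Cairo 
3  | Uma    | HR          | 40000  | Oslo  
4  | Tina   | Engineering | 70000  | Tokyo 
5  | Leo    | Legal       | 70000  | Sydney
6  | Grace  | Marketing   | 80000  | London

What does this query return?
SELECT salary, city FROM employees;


Projecting columns: salary, city

6 rows:
40000, London
90000, Cairo
40000, Oslo
70000, Tokyo
70000, Sydney
80000, London


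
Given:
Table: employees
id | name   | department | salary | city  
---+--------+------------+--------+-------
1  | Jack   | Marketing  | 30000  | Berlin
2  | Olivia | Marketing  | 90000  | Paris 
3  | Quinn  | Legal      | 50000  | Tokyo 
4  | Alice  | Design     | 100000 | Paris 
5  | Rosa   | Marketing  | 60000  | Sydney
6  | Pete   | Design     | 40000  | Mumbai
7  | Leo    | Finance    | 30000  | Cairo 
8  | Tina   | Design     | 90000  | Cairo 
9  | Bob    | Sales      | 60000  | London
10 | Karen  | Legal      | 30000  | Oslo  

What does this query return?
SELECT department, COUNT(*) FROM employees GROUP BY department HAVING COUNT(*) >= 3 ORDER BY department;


Groups with count >= 3:
  Design: 3 -> PASS
  Marketing: 3 -> PASS
  Finance: 1 -> filtered out
  Legal: 2 -> filtered out
  Sales: 1 -> filtered out


2 groups:
Design, 3
Marketing, 3


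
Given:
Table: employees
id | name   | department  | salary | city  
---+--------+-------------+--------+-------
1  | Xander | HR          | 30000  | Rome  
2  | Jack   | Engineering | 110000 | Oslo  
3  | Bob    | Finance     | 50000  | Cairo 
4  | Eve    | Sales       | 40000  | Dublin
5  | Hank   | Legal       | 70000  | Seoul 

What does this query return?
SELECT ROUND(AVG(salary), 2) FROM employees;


SUM(salary) = 300000
COUNT = 5
ROUND(AVG, 2) = ROUND(300000 / 5, 2) = 60000.0

60000.0


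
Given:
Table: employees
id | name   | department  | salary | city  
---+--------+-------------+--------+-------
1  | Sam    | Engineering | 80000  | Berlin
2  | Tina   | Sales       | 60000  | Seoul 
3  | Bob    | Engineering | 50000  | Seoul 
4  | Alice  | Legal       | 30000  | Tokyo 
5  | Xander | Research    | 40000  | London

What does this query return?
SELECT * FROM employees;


SELECT * returns all 5 rows with all columns

5 rows:
1, Sam, Engineering, 80000, Berlin
2, Tina, Sales, 60000, Seoul
3, Bob, Engineering, 50000, Seoul
4, Alice, Legal, 30000, Tokyo
5, Xander, Research, 40000, London


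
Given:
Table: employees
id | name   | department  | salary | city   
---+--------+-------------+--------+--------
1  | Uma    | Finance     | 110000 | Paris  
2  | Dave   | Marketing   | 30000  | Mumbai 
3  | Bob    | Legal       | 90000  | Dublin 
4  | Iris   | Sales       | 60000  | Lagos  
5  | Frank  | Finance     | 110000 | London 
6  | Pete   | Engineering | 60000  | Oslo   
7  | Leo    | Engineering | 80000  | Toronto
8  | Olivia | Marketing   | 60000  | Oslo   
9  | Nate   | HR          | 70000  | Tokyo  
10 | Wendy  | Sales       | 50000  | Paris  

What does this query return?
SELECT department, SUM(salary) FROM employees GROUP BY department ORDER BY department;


Summing salary within each department:
  Engineering: 60000 + 80000 = 140000
  Finance: 110000 + 110000 = 220000
  HR: 70000 = 70000
  Legal: 90000 = 90000
  Marketing: 30000 + 60000 = 90000
  Sales: 60000 + 50000 = 110000


6 groups:
Engineering, 140000
Finance, 220000
HR, 70000
Legal, 90000
Marketing, 90000
Sales, 110000


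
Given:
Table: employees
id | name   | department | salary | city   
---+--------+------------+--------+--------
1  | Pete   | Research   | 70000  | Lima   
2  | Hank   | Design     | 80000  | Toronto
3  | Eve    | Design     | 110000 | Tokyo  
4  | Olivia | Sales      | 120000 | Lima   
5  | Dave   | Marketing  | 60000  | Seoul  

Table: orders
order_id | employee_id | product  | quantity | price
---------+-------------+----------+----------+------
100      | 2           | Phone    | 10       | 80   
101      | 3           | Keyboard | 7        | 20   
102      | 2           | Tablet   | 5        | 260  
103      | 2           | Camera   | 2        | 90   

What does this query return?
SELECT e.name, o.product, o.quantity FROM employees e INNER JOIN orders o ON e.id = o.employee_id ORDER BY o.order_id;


Joining employees.id = orders.employee_id:
  employee Hank (id=2) -> order Phone
  employee Eve (id=3) -> order Keyboard
  employee Hank (id=2) -> order Tablet
  employee Hank (id=2) -> order Camera


4 rows:
Hank, Phone, 10
Eve, Keyboard, 7
Hank, Tablet, 5
Hank, Camera, 2


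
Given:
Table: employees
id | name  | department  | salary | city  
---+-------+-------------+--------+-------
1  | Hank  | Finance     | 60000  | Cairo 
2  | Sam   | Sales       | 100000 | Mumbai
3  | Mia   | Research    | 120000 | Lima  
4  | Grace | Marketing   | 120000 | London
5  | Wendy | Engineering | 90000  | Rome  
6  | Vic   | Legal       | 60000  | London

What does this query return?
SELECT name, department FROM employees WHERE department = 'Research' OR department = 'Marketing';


Filtering: department = 'Research' OR 'Marketing'
Matching: 2 rows

2 rows:
Mia, Research
Grace, Marketing


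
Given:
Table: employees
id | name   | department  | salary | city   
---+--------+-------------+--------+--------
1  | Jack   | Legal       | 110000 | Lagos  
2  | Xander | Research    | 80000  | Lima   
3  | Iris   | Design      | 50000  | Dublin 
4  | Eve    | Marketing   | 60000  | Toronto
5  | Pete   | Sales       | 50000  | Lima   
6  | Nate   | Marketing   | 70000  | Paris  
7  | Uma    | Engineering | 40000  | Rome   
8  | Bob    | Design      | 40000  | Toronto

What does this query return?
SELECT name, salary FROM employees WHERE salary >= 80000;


Filtering: salary >= 80000
Matching: 2 rows

2 rows:
Jack, 110000
Xander, 80000


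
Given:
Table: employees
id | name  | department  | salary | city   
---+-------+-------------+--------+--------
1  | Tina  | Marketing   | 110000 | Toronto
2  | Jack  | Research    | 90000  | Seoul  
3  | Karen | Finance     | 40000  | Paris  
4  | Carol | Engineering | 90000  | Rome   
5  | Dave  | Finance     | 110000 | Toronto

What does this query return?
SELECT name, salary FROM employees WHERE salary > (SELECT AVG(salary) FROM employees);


Subquery: AVG(salary) = 88000.0
Filtering: salary > 88000.0
  Tina (110000) -> MATCH
  Jack (90000) -> MATCH
  Carol (90000) -> MATCH
  Dave (110000) -> MATCH


4 rows:
Tina, 110000
Jack, 90000
Carol, 90000
Dave, 110000


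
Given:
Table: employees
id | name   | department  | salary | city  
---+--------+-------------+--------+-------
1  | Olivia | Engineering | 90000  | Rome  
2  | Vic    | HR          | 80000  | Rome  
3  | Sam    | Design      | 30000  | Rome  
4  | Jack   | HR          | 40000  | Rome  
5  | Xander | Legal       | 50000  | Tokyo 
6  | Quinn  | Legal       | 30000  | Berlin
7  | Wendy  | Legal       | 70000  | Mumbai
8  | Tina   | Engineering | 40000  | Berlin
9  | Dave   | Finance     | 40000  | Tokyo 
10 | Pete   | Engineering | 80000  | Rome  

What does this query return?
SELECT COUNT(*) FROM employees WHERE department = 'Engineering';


Counting rows where department = 'Engineering'
  Olivia -> MATCH
  Tina -> MATCH
  Pete -> MATCH


3


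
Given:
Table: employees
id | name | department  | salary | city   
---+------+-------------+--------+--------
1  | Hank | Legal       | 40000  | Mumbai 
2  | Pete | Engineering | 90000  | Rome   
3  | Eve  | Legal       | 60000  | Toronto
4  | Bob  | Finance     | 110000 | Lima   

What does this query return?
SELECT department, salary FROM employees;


Projecting columns: department, salary

4 rows:
Legal, 40000
Engineering, 90000
Legal, 60000
Finance, 110000


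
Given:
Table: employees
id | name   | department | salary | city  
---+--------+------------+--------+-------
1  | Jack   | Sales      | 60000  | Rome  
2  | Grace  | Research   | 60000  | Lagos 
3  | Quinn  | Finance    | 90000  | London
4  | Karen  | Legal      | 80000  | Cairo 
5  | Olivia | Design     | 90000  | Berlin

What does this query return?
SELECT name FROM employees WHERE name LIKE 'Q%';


LIKE 'Q%' matches names starting with 'Q'
Matching: 1

1 rows:
Quinn


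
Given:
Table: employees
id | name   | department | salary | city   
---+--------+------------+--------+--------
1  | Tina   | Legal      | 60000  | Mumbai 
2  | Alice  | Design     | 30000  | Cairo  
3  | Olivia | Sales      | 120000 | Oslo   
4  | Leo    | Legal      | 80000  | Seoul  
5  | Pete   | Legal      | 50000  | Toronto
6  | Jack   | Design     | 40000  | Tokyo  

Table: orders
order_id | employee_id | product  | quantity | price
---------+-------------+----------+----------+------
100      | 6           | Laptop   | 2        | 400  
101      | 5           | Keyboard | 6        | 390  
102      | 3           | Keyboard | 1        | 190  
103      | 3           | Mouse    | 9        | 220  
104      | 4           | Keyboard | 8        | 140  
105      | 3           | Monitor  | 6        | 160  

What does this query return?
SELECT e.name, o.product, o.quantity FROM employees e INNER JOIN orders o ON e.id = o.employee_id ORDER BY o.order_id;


Joining employees.id = orders.employee_id:
  employee Jack (id=6) -> order Laptop
  employee Pete (id=5) -> order Keyboard
  employee Olivia (id=3) -> order Keyboard
  employee Olivia (id=3) -> order Mouse
  employee Leo (id=4) -> order Keyboard
  employee Olivia (id=3) -> order Monitor


6 rows:
Jack, Laptop, 2
Pete, Keyboard, 6
Olivia, Keyboard, 1
Olivia, Mouse, 9
Leo, Keyboard, 8
Olivia, Monitor, 6


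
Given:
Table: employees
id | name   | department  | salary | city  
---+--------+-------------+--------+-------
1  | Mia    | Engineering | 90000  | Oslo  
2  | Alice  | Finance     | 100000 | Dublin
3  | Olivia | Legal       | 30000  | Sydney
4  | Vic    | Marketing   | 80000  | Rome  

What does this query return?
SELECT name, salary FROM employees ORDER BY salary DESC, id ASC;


Sorting by salary DESC, then id ASC for ties

4 rows:
Alice, 100000
Mia, 90000
Vic, 80000
Olivia, 30000


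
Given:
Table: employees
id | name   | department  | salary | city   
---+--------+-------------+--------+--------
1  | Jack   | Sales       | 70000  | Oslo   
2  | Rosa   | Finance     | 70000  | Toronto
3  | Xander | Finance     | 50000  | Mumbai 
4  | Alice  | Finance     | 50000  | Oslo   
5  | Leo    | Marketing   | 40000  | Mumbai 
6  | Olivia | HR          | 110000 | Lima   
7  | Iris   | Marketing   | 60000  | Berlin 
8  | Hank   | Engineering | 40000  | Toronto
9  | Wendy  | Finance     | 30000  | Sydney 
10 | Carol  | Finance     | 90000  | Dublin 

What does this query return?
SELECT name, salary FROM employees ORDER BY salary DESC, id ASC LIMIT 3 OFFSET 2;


Sort by salary DESC (id ASC tiebreak), then skip 2 and take 3
Rows 3 through 5

3 rows:
Jack, 70000
Rosa, 70000
Iris, 60000


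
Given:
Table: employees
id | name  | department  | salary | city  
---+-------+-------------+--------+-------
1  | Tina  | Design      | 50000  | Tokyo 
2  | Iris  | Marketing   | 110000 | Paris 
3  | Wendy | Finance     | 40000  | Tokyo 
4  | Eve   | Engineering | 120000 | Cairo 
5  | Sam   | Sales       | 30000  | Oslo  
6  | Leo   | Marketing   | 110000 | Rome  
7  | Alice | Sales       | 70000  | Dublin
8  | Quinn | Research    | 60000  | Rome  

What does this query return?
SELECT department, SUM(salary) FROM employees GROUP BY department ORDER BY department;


Summing salary within each department:
  Design: 50000 = 50000
  Engineering: 120000 = 120000
  Finance: 40000 = 40000
  Marketing: 110000 + 110000 = 220000
  Research: 60000 = 60000
  Sales: 30000 + 70000 = 100000


6 groups:
Design, 50000
Engineering, 120000
Finance, 40000
Marketing, 220000
Research, 60000
Sales, 100000


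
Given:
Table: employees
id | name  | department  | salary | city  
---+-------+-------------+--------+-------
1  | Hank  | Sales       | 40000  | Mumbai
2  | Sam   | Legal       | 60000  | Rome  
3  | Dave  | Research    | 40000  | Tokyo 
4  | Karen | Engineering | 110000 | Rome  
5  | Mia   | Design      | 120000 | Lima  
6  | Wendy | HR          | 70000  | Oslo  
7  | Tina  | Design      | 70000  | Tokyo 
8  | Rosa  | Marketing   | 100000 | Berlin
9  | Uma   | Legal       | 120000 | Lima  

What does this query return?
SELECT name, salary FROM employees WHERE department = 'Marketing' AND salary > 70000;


Filtering: department = 'Marketing' AND salary > 70000
Matching: 1 rows

1 rows:
Rosa, 100000


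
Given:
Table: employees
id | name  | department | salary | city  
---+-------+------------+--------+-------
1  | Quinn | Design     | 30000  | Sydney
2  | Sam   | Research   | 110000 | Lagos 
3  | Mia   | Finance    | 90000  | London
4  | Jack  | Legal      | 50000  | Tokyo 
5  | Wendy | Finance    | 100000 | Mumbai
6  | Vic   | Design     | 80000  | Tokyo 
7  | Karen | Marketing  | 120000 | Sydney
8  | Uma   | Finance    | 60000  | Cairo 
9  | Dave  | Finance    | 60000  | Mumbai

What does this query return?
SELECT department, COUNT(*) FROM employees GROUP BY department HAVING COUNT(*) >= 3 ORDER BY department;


Groups with count >= 3:
  Finance: 4 -> PASS
  Design: 2 -> filtered out
  Legal: 1 -> filtered out
  Marketing: 1 -> filtered out
  Research: 1 -> filtered out


1 groups:
Finance, 4


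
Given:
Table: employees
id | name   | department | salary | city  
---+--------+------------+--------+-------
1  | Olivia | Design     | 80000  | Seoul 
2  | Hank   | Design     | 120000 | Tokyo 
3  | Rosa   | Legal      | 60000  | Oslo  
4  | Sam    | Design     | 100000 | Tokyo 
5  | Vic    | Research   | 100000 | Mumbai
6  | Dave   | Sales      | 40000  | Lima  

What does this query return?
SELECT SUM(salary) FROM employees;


SUM(salary) = 80000 + 120000 + 60000 + 100000 + 100000 + 40000 = 500000

500000


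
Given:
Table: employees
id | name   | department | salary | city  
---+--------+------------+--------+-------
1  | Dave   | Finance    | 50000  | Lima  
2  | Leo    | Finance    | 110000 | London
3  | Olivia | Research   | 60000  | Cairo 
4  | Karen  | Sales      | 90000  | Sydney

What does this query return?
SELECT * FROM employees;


SELECT * returns all 4 rows with all columns

4 rows:
1, Dave, Finance, 50000, Lima
2, Leo, Finance, 110000, London
3, Olivia, Research, 60000, Cairo
4, Karen, Sales, 90000, Sydney


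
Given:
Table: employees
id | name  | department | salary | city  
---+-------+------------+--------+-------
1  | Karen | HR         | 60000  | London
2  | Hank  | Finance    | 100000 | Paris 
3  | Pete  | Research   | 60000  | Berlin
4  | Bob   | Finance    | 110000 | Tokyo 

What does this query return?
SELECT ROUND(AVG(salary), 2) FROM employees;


SUM(salary) = 330000
COUNT = 4
ROUND(AVG, 2) = ROUND(330000 / 4, 2) = 82500.0

82500.0


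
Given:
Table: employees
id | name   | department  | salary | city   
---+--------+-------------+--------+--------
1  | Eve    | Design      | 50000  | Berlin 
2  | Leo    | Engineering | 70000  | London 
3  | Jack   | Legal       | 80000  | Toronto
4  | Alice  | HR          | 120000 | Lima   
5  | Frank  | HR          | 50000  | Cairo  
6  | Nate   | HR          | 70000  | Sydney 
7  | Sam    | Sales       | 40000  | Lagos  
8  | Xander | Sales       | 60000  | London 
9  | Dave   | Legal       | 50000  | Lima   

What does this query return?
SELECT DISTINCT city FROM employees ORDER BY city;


All 'city' values (row order): Berlin, London, Toronto, Lima, Cairo, Sydney, Lagos, London, Lima
Removing duplicates leaves 7 unique value(s).

7 values:
Berlin
Cairo
Lagos
Lima
London
Sydney
Toronto


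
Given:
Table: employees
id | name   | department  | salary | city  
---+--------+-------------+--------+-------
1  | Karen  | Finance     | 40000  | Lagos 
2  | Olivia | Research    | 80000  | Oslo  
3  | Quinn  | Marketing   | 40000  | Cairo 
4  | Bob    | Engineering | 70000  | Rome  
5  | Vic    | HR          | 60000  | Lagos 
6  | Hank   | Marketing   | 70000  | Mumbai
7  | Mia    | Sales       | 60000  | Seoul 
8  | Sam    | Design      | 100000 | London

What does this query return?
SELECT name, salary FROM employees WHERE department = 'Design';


Filtering: department = 'Design'
Matching rows: 1

1 rows:
Sam, 100000


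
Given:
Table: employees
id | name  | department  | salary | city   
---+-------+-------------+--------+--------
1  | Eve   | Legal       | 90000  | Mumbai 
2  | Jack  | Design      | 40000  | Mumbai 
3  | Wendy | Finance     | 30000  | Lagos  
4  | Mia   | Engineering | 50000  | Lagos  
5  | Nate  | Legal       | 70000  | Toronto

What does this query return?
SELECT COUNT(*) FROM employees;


COUNT(*) counts all rows

5


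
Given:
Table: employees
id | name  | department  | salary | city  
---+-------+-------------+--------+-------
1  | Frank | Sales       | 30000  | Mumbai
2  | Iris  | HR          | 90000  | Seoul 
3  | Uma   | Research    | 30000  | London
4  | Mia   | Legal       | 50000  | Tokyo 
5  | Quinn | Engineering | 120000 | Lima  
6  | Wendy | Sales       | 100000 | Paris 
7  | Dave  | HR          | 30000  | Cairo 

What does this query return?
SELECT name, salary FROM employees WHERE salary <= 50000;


Filtering: salary <= 50000
Matching: 4 rows

4 rows:
Frank, 30000
Uma, 30000
Mia, 50000
Dave, 30000


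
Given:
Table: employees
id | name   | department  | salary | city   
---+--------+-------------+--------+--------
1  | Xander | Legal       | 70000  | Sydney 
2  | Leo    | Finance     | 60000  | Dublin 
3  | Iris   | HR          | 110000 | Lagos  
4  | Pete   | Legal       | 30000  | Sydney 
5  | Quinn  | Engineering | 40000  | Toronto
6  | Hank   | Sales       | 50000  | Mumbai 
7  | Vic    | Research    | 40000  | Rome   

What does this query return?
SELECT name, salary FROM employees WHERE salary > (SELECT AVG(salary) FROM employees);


Subquery: AVG(salary) = 57142.86
Filtering: salary > 57142.86
  Xander (70000) -> MATCH
  Leo (60000) -> MATCH
  Iris (110000) -> MATCH


3 rows:
Xander, 70000
Leo, 60000
Iris, 110000


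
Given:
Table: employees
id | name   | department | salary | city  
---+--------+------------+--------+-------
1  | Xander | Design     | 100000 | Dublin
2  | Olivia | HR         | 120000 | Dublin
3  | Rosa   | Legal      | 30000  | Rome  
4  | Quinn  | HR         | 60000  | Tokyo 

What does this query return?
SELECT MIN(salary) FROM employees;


Salaries: 100000, 120000, 30000, 60000
MIN = 30000

30000


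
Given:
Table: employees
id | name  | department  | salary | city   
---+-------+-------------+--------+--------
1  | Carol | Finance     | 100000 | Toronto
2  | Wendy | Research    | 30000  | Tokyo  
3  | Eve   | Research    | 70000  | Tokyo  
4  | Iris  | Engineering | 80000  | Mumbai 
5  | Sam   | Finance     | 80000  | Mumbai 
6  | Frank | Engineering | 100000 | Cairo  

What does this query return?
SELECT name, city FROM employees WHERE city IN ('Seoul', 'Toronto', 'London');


Filtering: city IN ('Seoul', 'Toronto', 'London')
Matching: 1 rows

1 rows:
Carol, Toronto


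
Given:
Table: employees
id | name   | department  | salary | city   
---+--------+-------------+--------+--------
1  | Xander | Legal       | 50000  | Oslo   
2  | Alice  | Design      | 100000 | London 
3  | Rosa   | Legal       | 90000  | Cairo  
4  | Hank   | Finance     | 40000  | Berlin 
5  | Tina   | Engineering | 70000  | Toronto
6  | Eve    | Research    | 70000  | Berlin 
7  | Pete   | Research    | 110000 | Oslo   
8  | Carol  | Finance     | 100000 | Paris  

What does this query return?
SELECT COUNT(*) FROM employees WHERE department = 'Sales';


Counting rows where department = 'Sales'


0


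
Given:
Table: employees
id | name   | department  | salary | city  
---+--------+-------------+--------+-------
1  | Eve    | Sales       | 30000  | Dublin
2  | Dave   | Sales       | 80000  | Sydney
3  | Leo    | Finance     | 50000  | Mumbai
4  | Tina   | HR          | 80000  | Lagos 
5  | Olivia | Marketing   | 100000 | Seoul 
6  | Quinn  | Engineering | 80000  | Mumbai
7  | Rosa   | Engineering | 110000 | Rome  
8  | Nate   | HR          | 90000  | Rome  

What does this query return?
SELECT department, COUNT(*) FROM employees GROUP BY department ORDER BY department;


Assigning each row to its department group:
  Eve -> Sales
  Dave -> Sales
  Leo -> Finance
  Tina -> HR
  Olivia -> Marketing
  Quinn -> Engineering
  Rosa -> Engineering
  Nate -> HR


5 groups:
Engineering, 2
Finance, 1
HR, 2
Marketing, 1
Sales, 2


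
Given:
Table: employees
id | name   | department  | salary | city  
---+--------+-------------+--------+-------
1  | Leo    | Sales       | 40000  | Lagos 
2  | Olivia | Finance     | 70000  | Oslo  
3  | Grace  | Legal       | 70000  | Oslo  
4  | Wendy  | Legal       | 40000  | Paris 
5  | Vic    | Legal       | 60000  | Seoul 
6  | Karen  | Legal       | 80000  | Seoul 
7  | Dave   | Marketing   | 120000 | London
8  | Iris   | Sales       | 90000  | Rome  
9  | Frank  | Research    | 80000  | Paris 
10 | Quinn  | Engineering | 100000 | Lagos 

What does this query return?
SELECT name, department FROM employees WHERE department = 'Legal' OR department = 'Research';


Filtering: department = 'Legal' OR 'Research'
Matching: 5 rows

5 rows:
Grace, Legal
Wendy, Legal
Vic, Legal
Karen, Legal
Frank, Research


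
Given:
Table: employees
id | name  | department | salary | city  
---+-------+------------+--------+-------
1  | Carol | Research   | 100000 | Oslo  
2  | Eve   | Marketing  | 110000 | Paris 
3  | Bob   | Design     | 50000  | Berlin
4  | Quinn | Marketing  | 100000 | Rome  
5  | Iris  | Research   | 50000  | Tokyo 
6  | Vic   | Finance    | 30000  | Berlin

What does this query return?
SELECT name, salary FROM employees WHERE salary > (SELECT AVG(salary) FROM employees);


Subquery: AVG(salary) = 73333.33
Filtering: salary > 73333.33
  Carol (100000) -> MATCH
  Eve (110000) -> MATCH
  Quinn (100000) -> MATCH


3 rows:
Carol, 100000
Eve, 110000
Quinn, 100000


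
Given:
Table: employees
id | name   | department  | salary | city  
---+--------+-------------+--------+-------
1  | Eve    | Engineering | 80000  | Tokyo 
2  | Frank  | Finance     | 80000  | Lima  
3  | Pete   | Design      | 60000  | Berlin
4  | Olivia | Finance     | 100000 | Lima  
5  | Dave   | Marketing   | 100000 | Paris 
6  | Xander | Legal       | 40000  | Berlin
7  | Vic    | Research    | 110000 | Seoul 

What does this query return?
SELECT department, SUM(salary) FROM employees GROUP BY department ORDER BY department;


Summing salary within each department:
  Design: 60000 = 60000
  Engineering: 80000 = 80000
  Finance: 80000 + 100000 = 180000
  Legal: 40000 = 40000
  Marketing: 100000 = 100000
  Research: 110000 = 110000


6 groups:
Design, 60000
Engineering, 80000
Finance, 180000
Legal, 40000
Marketing, 100000
Research, 110000


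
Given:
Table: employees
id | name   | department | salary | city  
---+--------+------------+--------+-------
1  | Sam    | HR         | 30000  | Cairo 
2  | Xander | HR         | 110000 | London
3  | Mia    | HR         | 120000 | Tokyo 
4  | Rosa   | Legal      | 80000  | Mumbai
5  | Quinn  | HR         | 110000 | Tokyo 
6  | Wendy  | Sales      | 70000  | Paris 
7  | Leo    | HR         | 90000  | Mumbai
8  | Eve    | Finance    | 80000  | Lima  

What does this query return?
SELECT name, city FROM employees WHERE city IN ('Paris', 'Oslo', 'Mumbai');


Filtering: city IN ('Paris', 'Oslo', 'Mumbai')
Matching: 3 rows

3 rows:
Rosa, Mumbai
Wendy, Paris
Leo, Mumbai


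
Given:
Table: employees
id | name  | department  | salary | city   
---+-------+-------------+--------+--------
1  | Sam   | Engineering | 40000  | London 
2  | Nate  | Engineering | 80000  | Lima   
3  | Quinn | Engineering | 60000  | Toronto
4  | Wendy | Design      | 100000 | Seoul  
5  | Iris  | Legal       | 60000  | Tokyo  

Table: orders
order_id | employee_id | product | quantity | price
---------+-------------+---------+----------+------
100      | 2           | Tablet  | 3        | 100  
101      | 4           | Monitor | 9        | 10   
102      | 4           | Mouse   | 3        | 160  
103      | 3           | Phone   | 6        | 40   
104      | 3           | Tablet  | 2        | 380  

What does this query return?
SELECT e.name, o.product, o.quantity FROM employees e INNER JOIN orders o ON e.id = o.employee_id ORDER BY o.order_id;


Joining employees.id = orders.employee_id:
  employee Nate (id=2) -> order Tablet
  employee Wendy (id=4) -> order Monitor
  employee Wendy (id=4) -> order Mouse
  employee Quinn (id=3) -> order Phone
  employee Quinn (id=3) -> order Tablet


5 rows:
Nate, Tablet, 3
Wendy, Monitor, 9
Wendy, Mouse, 3
Quinn, Phone, 6
Quinn, Tablet, 2
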